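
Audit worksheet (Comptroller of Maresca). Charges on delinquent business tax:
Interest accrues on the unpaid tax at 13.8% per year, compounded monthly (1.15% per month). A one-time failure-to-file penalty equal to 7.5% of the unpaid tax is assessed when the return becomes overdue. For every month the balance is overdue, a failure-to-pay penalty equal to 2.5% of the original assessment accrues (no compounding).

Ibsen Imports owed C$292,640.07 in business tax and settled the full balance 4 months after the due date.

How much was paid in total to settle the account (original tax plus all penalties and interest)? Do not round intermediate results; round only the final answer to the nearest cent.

C$357,547.52

Failure-to-file penalty: 7.5% × C$292,640.07 = C$21,948.01…
Failure-to-pay penalty: 4 × 2.5% × C$292,640.07 = C$29,264.01…
Interest: C$292,640.07 × ((1 + 0.0115)^4 − 1) = C$292,640.07 × 0.0467996… = C$13,695.4385…
Total = C$292,640.07 + C$51,212.0123… + C$13,695.4385… = C$357,547.52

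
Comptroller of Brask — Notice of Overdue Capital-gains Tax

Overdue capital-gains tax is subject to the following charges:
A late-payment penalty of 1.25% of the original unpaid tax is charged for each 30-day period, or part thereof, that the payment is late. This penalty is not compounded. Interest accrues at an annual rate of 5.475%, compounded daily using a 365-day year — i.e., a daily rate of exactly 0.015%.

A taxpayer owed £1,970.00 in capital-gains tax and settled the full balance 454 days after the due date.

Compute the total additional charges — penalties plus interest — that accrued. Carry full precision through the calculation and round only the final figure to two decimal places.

Penalty periods: ⌈454/30⌉ = 16; penalty = 16 × 1.25% × £1,970.00 = £394.00
Interest: £1,970.00 × ((1 + 0.00015)^454 − 1) = £1,970.00 × 0.07046688… = £138.8198…
Penalties + interest = £394.0000 + £138.8198… = £532.82

£532.82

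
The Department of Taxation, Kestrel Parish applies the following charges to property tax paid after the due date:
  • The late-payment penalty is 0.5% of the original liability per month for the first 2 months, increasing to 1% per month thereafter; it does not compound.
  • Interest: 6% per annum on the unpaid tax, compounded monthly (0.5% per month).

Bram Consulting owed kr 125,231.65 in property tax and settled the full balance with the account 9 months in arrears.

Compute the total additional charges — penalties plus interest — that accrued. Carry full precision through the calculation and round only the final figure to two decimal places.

kr 15,767.99

Penalty, months 1–2: 2 × 0.5% × kr 125,231.65 = kr 1,252.32…
Penalty, months 3–9: 7 × 1% × kr 125,231.65 = kr 8,766.22…
Interest: kr 125,231.65 × ((1 + 0.005)^9 − 1) = kr 125,231.65 × 0.0459106… = kr 5,749.4576…
Penalties + interest = kr 10,018.5320 + kr 5,749.4576… = kr 15,767.99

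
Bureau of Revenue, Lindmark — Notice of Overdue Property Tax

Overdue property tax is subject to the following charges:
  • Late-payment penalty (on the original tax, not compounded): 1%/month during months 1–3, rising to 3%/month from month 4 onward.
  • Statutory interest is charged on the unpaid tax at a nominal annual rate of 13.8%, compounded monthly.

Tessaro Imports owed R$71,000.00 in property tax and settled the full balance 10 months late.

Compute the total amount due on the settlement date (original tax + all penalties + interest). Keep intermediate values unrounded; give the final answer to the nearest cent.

R$96,640.76

Penalty, months 1–3: 3 × 1% × R$71,000.00 = R$2,130.00
Penalty, months 4–10: 7 × 3% × R$71,000.00 = R$14,910.00
Interest (13.8%/yr ÷ 12 = 1.15%/month): R$71,000.00 × ((1 + 0.0115)^10 − 1) = R$8,600.7610…
Total = R$71,000.00 + R$17,040.0000 + R$8,600.7610… = R$96,640.76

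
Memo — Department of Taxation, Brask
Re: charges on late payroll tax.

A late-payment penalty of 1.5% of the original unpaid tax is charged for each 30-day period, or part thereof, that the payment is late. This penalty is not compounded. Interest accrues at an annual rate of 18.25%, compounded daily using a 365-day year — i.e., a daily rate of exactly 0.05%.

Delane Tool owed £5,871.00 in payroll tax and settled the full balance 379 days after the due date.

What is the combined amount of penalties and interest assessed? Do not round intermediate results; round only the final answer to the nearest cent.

£2,369.46

Penalty periods: ⌈379/30⌉ = 13; penalty = 13 × 1.5% × £5,871.00 = £1,144.85…
Interest: £5,871.00 × ((1 + 0.0005)^379 − 1) = £5,871.00 × 0.20858788… = £1,224.6195…
Penalties + interest = £1,144.8450 + £1,224.6195… = £2,369.46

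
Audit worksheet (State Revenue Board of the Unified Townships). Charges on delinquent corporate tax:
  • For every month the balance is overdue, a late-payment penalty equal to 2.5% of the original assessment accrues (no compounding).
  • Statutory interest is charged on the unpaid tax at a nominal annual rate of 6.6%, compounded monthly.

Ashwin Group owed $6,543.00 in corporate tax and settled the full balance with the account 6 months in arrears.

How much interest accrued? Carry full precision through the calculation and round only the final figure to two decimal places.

$218.91

Interest (6.6%/yr ÷ 12 = 0.55%/month): $6,543.00 × ((1 + 0.0055)^6 − 1) = $218.9097…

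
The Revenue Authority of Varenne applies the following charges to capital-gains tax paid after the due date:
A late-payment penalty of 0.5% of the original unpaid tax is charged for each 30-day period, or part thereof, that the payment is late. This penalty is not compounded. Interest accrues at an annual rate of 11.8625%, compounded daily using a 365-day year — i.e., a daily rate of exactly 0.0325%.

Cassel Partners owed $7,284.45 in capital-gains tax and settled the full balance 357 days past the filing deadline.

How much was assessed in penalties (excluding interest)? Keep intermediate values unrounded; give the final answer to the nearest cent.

Penalty periods: ⌈357/30⌉ = 12; penalty = 12 × 0.5% × $7,284.45 = $437.07…

$437.07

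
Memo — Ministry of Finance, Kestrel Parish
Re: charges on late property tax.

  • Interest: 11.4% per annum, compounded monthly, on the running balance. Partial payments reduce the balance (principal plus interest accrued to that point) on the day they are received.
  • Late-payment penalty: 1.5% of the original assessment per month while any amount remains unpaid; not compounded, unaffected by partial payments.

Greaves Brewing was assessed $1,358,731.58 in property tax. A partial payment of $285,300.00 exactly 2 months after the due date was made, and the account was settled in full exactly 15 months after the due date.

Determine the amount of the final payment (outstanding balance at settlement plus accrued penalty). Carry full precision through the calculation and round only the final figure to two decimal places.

Monthly rate = 11.4% ÷ 12 = 0.95%
Balance at month 2: $1,358,731.5800 × (1 + 0.0095)^2 = $1,384,670.1055…
After $285,300.00 payment: $1,384,670.1055… − $285,300.00 = $1,099,370.1055…
Balance at month 15: $1,099,370.1055… × (1 + 0.0095)^13 = $1,243,157.4185…
Penalty: 15 × 1.5% × $1,358,731.58 = $305,714.61…
Final settlement = outstanding balance + penalty = $1,243,157.4185… + $305,714.61… = $1,548,872.02

$1,548,872.02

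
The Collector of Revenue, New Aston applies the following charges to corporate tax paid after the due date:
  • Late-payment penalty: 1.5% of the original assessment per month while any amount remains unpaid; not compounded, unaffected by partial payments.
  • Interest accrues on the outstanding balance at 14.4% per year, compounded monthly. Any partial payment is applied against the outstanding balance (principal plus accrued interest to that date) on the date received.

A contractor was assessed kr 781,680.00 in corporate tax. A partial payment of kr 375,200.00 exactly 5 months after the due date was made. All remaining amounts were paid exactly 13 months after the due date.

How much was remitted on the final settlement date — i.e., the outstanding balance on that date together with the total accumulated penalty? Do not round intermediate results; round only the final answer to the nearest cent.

Monthly rate = 14.4% ÷ 12 = 1.2%
Balance at month 5: kr 781,680.0000 × (1 + 0.012)^5 = kr 829,720.0079…
After kr 375,200.00 payment: kr 829,720.0079… − kr 375,200.00 = kr 454,520.0079…
Balance at month 13: kr 454,520.0079… × (1 + 0.012)^8 = kr 500,031.2024…
Penalty: 13 × 1.5% × kr 781,680.00 = kr 152,427.60
Final settlement = outstanding balance + penalty = kr 500,031.2024… + kr 152,427.60 = kr 652,458.80

kr 652,458.80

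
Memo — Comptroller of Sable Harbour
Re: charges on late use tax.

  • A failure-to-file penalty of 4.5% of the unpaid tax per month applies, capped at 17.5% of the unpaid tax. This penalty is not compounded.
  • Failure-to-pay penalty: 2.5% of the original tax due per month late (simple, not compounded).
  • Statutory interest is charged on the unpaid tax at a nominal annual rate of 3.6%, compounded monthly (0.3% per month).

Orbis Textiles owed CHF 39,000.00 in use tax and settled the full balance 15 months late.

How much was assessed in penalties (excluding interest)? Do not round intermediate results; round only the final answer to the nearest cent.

Failure-to-file: 15 × 4.5% × CHF 39,000.00 = CHF 26,325.00, capped at 17.5% × CHF 39,000.00 = CHF 6,825.00
Failure-to-pay penalty = 2.5% × CHF 39,000.00 × 15 mo = CHF 14,625.00
Total penalty = CHF 6,825.00 + CHF 14,625.00 = CHF 21,450.00

CHF 21,450.00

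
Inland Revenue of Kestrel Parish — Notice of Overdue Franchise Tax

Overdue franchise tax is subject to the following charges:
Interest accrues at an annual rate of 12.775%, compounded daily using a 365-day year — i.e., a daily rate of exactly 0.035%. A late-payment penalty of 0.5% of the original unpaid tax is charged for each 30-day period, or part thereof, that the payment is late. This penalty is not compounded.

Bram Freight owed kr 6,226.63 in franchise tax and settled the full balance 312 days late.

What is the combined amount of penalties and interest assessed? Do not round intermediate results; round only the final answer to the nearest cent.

kr 1,060.79

Penalty periods: ⌈312/30⌉ = 11; penalty = 11 × 0.5% × kr 6,226.63 = kr 342.46…
Interest: kr 6,226.63 × ((1 + 0.00035)^312 − 1) = kr 6,226.63 × 0.11536410… = kr 718.3295…
Penalties + interest = kr 342.4647… + kr 718.3295… = kr 1,060.79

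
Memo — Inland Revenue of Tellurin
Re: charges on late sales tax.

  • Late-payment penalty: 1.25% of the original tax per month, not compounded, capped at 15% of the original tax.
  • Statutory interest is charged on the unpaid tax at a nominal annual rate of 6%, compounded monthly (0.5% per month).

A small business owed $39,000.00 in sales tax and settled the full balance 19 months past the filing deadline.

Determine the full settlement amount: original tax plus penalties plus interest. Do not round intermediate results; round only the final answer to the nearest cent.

Penalty (uncapped): 19 × 1.25% × $39,000.00 = $9,262.50; cap = 15% × $39,000.00 = $5,850.00 → penalty = $5,850.00
Interest: $39,000.00 × ((1 + 0.005)^19 − 1) = $39,000.00 × 0.0993986… = $3,876.5448…
Total = $39,000.00 + $5,850.0000 + $3,876.5448… = $48,726.54

$48,726.54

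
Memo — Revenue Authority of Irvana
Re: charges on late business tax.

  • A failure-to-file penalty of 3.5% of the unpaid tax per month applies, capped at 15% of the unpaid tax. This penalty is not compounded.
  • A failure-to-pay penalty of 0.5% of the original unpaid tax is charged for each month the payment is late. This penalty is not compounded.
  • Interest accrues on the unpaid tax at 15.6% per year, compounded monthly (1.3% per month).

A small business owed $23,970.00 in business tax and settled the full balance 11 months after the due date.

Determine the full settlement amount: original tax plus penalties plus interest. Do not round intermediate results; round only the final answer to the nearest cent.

$32,543.28

Failure-to-file: 11 × 3.5% × $23,970.00 = $9,228.45, capped at 15% × $23,970.00 = $3,595.50
Failure-to-pay penalty: 11 × 0.5% × $23,970.00 = $1,318.35
Interest: $23,970.00 × ((1 + 0.013)^11 − 1) = $23,970.00 × 0.1526671… = $3,659.4305…
Total = $23,970.00 + $4,913.8500 + $3,659.4305… = $32,543.28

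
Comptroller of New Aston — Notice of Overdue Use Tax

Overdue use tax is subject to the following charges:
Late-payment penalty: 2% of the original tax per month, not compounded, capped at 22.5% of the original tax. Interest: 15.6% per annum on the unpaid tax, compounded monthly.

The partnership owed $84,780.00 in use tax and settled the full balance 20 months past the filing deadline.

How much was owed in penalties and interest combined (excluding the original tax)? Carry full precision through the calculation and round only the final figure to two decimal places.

Penalty (uncapped): 20 × 2% × $84,780.00 = $33,912.00; cap = 22.5% × $84,780.00 = $19,075.50 → penalty = $19,075.50
Interest (15.6%/yr ÷ 12 = 1.3%/month): $84,780.00 × ((1 + 0.013)^20 − 1) = $24,989.6601…
Penalties + interest = $19,075.5000 + $24,989.6601… = $44,065.16

$44,065.16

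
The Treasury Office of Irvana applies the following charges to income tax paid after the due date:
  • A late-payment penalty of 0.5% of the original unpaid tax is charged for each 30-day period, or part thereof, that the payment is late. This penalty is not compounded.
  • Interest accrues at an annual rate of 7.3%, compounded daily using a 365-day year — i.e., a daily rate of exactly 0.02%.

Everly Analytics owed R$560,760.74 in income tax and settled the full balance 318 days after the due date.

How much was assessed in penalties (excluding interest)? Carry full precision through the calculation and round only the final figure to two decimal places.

R$30,841.84

Penalty periods: ⌈318/30⌉ = 11; penalty = 11 × 0.5% × R$560,760.74 = R$30,841.84…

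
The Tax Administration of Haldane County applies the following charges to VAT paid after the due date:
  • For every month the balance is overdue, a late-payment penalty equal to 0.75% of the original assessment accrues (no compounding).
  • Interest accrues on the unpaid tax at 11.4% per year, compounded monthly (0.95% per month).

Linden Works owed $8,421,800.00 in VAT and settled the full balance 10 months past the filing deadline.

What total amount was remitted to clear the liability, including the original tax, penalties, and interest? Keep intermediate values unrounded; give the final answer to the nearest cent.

Late-payment penalty: 10 × 0.75% × $8,421,800.00 = $631,635.00
Interest: $8,421,800.00 × ((1 + 0.0095)^10 − 1) = $8,421,800.00 × 0.0991659… = $835,155.0828…
Total = $8,421,800.00 + $631,635.0000 + $835,155.0828… = $9,888,590.08

$9,888,590.08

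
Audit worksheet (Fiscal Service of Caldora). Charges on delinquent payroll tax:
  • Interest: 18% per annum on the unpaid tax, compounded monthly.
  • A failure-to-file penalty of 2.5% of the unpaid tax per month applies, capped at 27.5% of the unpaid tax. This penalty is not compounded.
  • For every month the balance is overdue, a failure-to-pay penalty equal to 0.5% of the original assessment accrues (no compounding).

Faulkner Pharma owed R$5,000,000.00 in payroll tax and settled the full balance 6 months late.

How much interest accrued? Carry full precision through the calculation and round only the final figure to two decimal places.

R$467,216.32

Interest (18%/yr ÷ 12 = 1.5%/month): R$5,000,000.00 × ((1 + 0.015)^6 − 1) = R$467,216.3197…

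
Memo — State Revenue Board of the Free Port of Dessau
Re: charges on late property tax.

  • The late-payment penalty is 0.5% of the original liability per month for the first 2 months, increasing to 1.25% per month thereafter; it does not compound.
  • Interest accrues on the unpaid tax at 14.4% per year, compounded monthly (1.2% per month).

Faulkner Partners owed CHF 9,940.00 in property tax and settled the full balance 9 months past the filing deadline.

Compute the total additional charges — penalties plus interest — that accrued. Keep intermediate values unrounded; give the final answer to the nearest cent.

CHF 2,095.67

Penalty, months 1–2: 2 × 0.5% × CHF 9,940.00 = CHF 99.40
Penalty, months 3–9: 7 × 1.25% × CHF 9,940.00 = CHF 869.75
Interest: CHF 9,940.00 × ((1 + 0.012)^9 − 1) = CHF 9,940.00 × 0.1133318… = CHF 1,126.5181…
Penalties + interest = CHF 969.1500 + CHF 1,126.5181… = CHF 2,095.67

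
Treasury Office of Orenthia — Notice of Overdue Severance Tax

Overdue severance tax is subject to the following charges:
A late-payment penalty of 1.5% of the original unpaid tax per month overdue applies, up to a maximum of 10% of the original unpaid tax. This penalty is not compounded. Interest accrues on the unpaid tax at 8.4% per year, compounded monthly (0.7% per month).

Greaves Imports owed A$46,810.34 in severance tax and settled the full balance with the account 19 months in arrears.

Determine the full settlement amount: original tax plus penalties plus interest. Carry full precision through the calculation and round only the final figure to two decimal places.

A$58,125.38

Penalty (uncapped): 19 × 1.5% × A$46,810.34 = A$13,340.95…; cap = 10% × A$46,810.34 = A$4,681.03… → penalty = A$4,681.03…
Interest: A$46,810.34 × ((1 + 0.007)^19 − 1) = A$46,810.34 × 0.1417209… = A$6,634.0022…
Total = A$46,810.34 + A$4,681.0340 + A$6,634.0022… = A$58,125.38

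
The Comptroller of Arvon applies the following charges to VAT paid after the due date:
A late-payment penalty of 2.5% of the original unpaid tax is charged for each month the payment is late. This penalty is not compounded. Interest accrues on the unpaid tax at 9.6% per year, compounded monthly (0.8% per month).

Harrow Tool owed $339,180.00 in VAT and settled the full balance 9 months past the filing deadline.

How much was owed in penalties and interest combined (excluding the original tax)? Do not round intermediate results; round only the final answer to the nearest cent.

$101,532.69

Late-payment penalty = 2.5% × $339,180.00 × 9 mo = $76,315.50
Interest: $339,180.00 × ((1 + 0.008)^9 − 1) = $339,180.00 × 0.0743475… = $25,217.1946…
Penalties + interest = $76,315.5000 + $25,217.1946… = $101,532.69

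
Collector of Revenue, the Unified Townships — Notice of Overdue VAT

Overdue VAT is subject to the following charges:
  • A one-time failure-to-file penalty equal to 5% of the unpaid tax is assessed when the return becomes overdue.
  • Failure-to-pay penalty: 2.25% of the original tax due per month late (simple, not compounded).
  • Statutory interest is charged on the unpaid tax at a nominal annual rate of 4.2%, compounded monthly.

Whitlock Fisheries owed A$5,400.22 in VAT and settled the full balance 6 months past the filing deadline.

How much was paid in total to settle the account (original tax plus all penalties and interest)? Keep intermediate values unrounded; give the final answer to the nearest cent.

A$6,513.66

Failure-to-file penalty: 5% × A$5,400.22 = A$270.01…
Failure-to-pay penalty = 2.25% × A$5,400.22 × 6 mo = A$729.03…
Interest (4.2%/yr ÷ 12 = 0.35%/month): A$5,400.22 × ((1 + 0.0035)^6 − 1) = A$114.4016…
Total = A$5,400.22 + A$999.0407 + A$114.4016… = A$6,513.66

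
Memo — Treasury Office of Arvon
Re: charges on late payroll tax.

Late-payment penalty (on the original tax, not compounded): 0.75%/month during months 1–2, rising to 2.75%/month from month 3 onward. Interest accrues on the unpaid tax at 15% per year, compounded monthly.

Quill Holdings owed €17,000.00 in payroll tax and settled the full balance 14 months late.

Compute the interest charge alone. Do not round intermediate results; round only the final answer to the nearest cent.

€3,229.23

Interest (15%/yr ÷ 12 = 1.25%/month): €17,000.00 × ((1 + 0.0125)^14 − 1) = €3,229.2307…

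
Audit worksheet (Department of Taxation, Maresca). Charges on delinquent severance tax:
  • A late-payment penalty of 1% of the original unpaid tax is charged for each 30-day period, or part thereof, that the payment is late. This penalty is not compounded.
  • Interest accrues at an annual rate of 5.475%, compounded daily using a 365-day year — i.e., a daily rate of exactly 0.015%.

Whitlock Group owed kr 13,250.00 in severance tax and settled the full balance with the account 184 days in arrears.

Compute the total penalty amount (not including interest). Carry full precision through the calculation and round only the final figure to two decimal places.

kr 927.50

Penalty periods: ⌈184/30⌉ = 7; penalty = 7 × 1% × kr 13,250.00 = kr 927.50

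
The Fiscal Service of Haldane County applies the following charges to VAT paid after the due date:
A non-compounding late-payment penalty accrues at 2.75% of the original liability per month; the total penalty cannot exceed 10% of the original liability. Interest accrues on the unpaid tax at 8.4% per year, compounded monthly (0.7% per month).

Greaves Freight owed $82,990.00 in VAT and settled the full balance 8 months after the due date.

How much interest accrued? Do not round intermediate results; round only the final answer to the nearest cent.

$4,762.91

Interest: $82,990.00 × ((1 + 0.007)^8 − 1) = $82,990.00 × 0.0573914… = $4,762.9104…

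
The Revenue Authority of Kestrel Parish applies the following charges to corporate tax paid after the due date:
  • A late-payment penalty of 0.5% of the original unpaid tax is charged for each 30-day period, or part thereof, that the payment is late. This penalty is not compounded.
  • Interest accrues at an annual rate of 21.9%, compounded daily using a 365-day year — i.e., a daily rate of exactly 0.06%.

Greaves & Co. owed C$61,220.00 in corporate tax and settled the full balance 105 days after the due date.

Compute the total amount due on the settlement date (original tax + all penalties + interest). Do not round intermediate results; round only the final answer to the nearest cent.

C$66,424.11

Penalty periods: ⌈105/30⌉ = 4; penalty = 4 × 0.5% × C$61,220.00 = C$1,224.40
Interest: C$61,220.00 × ((1 + 0.0006)^105 − 1) = C$61,220.00 × 0.06500672… = C$3,979.7113…
Total = C$61,220.00 + C$1,224.4000 + C$3,979.7113… = C$66,424.11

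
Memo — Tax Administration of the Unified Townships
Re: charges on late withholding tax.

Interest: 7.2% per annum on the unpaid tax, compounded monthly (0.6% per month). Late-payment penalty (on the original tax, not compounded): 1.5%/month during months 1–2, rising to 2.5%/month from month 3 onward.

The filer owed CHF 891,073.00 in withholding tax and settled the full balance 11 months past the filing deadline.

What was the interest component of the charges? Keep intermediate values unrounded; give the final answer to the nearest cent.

Interest: CHF 891,073.00 × ((1 + 0.006)^11 − 1) = CHF 891,073.00 × 0.0680161… = CHF 60,607.2847…

CHF 60,607.28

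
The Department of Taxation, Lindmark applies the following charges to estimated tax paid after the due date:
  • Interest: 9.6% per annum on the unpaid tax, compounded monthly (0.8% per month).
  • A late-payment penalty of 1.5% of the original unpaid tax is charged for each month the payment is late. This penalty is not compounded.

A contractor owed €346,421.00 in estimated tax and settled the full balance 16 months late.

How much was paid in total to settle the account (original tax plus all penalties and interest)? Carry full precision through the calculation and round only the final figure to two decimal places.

Late-payment penalty: 16 × 1.5% × €346,421.00 = €83,141.04
Interest: €346,421.00 × ((1 + 0.008)^16 − 1) = €346,421.00 × 0.1359743… = €47,104.3599…
Total = €346,421.00 + €83,141.0400 + €47,104.3599… = €476,666.40

€476,666.40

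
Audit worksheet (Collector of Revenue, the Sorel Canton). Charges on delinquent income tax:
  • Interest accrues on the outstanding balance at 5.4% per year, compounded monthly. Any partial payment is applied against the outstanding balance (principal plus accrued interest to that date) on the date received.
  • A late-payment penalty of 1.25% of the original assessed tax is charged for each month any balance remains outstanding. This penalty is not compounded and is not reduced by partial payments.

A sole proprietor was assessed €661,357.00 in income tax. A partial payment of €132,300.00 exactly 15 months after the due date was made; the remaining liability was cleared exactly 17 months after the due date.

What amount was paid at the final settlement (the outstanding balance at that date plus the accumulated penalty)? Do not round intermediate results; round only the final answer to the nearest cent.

€720,858.81

Monthly rate = 5.4% ÷ 12 = 0.45%
Balance at month 15: €661,357.0000 × (1 + 0.0045)^15 = €707,432.6028…
After €132,300.00 payment: €707,432.6028… − €132,300.00 = €575,132.6028…
Balance at month 17: €575,132.6028… × (1 + 0.0045)^2 = €580,320.4427…
Penalty: 17 × 1.25% × €661,357.00 = €140,538.36…
Final settlement = outstanding balance + penalty = €580,320.4427… + €140,538.36… = €720,858.81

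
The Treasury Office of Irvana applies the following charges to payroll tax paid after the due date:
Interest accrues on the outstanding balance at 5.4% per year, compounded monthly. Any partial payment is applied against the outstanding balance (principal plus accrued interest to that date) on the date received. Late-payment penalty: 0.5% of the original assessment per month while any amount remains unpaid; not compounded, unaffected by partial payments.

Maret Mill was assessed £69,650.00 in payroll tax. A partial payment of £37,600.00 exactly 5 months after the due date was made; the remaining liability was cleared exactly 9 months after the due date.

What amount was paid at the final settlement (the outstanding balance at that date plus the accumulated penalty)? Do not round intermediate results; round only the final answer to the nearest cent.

£37,375.00

Monthly rate = 5.4% ÷ 12 = 0.45%
Balance at month 5: £69,650.0000 × (1 + 0.0045)^5 = £71,231.2927…
After £37,600.00 payment: £71,231.2927… − £37,600.00 = £33,631.2927…
Balance at month 9: £33,631.2927… × (1 + 0.0045)^4 = £34,240.7545…
Penalty: 9 × 0.5% × £69,650.00 = £3,134.25
Final settlement = outstanding balance + penalty = £34,240.7545… + £3,134.25 = £37,375.00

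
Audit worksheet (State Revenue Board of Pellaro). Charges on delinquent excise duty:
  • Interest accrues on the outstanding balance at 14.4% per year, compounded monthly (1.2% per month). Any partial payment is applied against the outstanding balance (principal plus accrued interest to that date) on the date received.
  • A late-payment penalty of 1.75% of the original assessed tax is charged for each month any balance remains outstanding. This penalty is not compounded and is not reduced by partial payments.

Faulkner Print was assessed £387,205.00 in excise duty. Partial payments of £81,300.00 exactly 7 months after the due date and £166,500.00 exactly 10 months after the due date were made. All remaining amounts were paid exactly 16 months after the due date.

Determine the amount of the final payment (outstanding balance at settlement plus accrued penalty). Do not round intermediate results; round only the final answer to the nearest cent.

Balance at month 7: £387,205.0000 × (1 + 0.012)^7 = £420,924.8291…
After £81,300.00 payment: £420,924.8291… − £81,300.00 = £339,624.8291…
Balance at month 10: £339,624.8291… × (1 + 0.012)^3 = £351,998.6278…
After £166,500.00 payment: £351,998.6278… − £166,500.00 = £185,498.6278…
Balance at month 16: £185,498.6278… × (1 + 0.012)^6 = £199,261.6748…
Penalty: 16 × 1.75% × £387,205.00 = £108,417.40
Final settlement = outstanding balance + penalty = £199,261.6748… + £108,417.40 = £307,679.07

£307,679.07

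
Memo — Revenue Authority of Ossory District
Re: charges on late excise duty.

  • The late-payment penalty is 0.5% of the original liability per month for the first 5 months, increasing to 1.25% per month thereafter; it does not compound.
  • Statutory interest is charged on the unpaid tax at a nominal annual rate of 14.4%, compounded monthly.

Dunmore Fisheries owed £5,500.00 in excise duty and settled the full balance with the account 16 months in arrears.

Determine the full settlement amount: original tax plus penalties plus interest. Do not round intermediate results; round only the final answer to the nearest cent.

£7,550.33

Penalty, months 1–5: 5 × 0.5% × £5,500.00 = £137.50
Penalty, months 6–16: 11 × 1.25% × £5,500.00 = £756.25
Interest (14.4%/yr ÷ 12 = 1.2%/month): £5,500.00 × ((1 + 0.012)^16 − 1) = £1,156.5759…
Total = £5,500.00 + £893.7500 + £1,156.5759… = £7,550.33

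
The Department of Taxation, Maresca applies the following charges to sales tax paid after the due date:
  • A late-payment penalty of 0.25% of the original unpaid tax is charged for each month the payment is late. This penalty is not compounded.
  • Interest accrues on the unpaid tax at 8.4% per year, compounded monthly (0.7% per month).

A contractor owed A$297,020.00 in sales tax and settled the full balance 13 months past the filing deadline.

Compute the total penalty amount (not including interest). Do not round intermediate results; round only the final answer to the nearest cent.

Late-payment penalty = 0.25% × A$297,020.00 × 13 mo = A$9,653.15

A$9,653.15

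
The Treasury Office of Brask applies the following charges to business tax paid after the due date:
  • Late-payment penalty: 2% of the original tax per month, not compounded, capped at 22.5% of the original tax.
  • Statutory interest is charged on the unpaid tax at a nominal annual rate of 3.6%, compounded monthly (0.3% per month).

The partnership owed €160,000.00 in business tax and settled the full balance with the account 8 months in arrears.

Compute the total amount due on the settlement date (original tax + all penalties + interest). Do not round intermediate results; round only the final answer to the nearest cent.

Penalty: 8 × 2% × €160,000.00 = €25,600.00 (below the 22.5% cap of €36,000.00)
Interest: €160,000.00 × ((1 + 0.003)^8 − 1) = €160,000.00 × 0.0242535… = €3,880.5628…
Total = €160,000.00 + €25,600.0000 + €3,880.5628… = €189,480.56

€189,480.56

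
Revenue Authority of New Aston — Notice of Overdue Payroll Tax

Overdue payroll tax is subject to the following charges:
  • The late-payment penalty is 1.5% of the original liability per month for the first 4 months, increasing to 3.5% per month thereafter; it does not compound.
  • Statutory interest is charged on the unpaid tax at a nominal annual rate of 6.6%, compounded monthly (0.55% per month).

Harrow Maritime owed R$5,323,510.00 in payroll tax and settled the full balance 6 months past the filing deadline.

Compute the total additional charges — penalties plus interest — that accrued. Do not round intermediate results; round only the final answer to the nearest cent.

Penalty, months 1–4: 4 × 1.5% × R$5,323,510.00 = R$319,410.60
Penalty, months 5–6: 2 × 3.5% × R$5,323,510.00 = R$372,645.70
Interest: R$5,323,510.00 × ((1 + 0.0055)^6 − 1) = R$5,323,510.00 × 0.0334571… = R$178,109.1599…
Penalties + interest = R$692,056.3000 + R$178,109.1599… = R$870,165.46

R$870,165.46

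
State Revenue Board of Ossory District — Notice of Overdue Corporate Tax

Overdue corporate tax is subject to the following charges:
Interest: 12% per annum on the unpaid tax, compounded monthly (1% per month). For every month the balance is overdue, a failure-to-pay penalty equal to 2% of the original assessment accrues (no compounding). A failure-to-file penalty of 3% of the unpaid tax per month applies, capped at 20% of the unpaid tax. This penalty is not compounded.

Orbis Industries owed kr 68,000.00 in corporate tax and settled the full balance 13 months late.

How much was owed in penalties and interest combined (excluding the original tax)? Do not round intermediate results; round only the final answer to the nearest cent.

kr 40,670.34

Failure-to-file: 13 × 3% × kr 68,000.00 = kr 26,520.00, capped at 20% × kr 68,000.00 = kr 13,600.00
Failure-to-pay penalty = 2% × kr 68,000.00 × 13 mo = kr 17,680.00
Interest: kr 68,000.00 × ((1 + 0.01)^13 − 1) = kr 68,000.00 × 0.1380933… = kr 9,390.3431…
Penalties + interest = kr 31,280.0000 + kr 9,390.3431… = kr 40,670.34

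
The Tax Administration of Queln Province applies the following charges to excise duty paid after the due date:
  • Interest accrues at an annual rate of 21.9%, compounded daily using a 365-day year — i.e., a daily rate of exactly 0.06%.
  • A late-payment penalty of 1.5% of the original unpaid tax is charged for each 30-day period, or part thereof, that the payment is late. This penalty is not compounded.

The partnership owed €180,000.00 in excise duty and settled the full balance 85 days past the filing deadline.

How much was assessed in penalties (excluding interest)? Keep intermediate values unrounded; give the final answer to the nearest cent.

€8,100.00

Penalty periods: ⌈85/30⌉ = 3; penalty = 3 × 1.5% × €180,000.00 = €8,100.00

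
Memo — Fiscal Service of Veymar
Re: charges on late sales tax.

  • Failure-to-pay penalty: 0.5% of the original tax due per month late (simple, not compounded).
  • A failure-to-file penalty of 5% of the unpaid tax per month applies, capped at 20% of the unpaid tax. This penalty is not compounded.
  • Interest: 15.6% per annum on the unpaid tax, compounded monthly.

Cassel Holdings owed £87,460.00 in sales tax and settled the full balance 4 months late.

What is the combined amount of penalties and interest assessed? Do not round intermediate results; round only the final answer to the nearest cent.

Failure-to-file: 4 × 5% × £87,460.00 = £17,492.00, capped at 20% × £87,460.00 = £17,492.00
Failure-to-pay penalty = 0.5% × £87,460.00 × 4 mo = £1,749.20
Interest (15.6%/yr ÷ 12 = 1.3%/month): £87,460.00 × ((1 + 0.013)^4 − 1) = £4,637.3755…
Penalties + interest = £19,241.2000 + £4,637.3755… = £23,878.58

£23,878.58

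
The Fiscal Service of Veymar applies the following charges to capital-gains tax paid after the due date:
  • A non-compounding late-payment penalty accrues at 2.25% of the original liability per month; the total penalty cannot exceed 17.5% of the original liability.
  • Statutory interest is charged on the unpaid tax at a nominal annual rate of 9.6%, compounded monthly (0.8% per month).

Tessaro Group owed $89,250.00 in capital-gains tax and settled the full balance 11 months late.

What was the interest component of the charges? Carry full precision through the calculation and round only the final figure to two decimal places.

$8,175.82

Interest: $89,250.00 × ((1 + 0.008)^11 − 1) = $89,250.00 × 0.0916058… = $8,175.8218…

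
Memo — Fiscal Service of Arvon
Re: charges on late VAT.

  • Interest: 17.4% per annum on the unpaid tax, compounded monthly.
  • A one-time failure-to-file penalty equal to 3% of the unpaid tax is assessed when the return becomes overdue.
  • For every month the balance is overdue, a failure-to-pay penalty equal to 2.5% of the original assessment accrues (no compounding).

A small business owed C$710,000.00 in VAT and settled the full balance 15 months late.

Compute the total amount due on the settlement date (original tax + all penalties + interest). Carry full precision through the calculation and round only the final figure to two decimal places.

C$1,168,678.24

Failure-to-file penalty: 3% × C$710,000.00 = C$21,300.00
Failure-to-pay penalty: 15 × 2.5% × C$710,000.00 = C$266,250.00
Interest (17.4%/yr ÷ 12 = 1.45%/month): C$710,000.00 × ((1 + 0.0145)^15 − 1) = C$171,128.2374…
Total = C$710,000.00 + C$287,550.0000 + C$171,128.2374… = C$1,168,678.24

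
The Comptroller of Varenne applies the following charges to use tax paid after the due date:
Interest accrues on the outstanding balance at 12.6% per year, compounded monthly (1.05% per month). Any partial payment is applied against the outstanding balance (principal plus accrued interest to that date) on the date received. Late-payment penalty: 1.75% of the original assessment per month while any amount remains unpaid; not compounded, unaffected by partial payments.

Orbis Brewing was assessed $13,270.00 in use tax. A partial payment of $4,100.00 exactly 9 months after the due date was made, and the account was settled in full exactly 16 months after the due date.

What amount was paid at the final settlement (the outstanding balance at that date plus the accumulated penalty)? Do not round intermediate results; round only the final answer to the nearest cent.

$14,988.42

Balance at month 9: $13,270.0000 × (1 + 0.0105)^9 = $14,577.9945…
After $4,100.00 payment: $14,577.9945… − $4,100.00 = $10,477.9945…
Balance at month 16: $10,477.9945… × (1 + 0.0105)^7 = $11,272.8153…
Penalty: 16 × 1.75% × $13,270.00 = $3,715.60
Final settlement = outstanding balance + penalty = $11,272.8153… + $3,715.60 = $14,988.42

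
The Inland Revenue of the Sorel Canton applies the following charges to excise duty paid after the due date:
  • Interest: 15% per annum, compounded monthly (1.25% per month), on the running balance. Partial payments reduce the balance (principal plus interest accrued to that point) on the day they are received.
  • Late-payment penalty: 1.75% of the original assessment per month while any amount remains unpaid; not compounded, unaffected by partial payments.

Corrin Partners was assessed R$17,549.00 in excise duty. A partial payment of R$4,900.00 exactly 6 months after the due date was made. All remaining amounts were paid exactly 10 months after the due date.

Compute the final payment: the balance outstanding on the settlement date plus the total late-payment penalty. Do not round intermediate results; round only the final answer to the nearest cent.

Balance at month 6: R$17,549.0000 × (1 + 0.0125)^6 = R$18,906.9974…
After R$4,900.00 payment: R$18,906.9974… − R$4,900.00 = R$14,006.9974…
Balance at month 10: R$14,006.9974… × (1 + 0.0125)^4 = R$14,720.5886…
Penalty: 10 × 1.75% × R$17,549.00 = R$3,071.08…
Final settlement = outstanding balance + penalty = R$14,720.5886… + R$3,071.08… = R$17,791.66

R$17,791.66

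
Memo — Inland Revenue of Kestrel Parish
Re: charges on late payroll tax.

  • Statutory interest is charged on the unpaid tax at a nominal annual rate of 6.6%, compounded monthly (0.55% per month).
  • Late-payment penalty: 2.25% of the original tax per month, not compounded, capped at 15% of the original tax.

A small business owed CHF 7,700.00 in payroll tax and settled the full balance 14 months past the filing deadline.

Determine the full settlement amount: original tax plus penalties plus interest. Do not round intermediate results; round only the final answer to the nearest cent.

CHF 9,469.57

Penalty (uncapped): 14 × 2.25% × CHF 7,700.00 = CHF 2,425.50; cap = 15% × CHF 7,700.00 = CHF 1,155.00 → penalty = CHF 1,155.00
Interest: CHF 7,700.00 × ((1 + 0.0055)^14 − 1) = CHF 7,700.00 × 0.0798142… = CHF 614.5696…
Total = CHF 7,700.00 + CHF 1,155.0000 + CHF 614.5696… = CHF 9,469.57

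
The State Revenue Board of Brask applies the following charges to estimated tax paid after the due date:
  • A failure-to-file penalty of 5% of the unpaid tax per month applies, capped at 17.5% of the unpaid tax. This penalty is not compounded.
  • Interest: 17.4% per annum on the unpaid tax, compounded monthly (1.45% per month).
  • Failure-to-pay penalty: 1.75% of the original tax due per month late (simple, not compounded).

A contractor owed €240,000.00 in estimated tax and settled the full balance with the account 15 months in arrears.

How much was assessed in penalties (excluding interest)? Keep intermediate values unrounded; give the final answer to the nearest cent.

Failure-to-file: 15 × 5% × €240,000.00 = €180,000.00, capped at 17.5% × €240,000.00 = €42,000.00
Failure-to-pay penalty: 15 × 1.75% × €240,000.00 = €63,000.00
Total penalty = €42,000.00 + €63,000.00 = €105,000.00

€105,000.00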